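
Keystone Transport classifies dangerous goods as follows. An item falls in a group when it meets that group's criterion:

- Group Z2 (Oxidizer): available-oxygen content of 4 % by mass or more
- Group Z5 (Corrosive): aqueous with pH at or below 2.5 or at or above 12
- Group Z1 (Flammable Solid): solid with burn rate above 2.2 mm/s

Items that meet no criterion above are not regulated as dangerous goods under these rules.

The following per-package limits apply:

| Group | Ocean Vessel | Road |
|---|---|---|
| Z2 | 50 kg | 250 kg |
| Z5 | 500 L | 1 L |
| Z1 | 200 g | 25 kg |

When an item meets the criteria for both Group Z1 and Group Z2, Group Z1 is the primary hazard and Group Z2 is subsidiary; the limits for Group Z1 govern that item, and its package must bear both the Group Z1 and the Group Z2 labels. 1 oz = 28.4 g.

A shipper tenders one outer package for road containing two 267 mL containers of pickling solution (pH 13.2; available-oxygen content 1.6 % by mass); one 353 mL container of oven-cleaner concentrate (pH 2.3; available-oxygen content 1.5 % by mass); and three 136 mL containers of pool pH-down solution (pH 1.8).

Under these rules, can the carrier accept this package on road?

No

The pickling solution has pH 13.2, which is ≥ 12, so it is Group Z5 (Corrosive).
With pH 2.3 (≤ 2.5), the oven-cleaner concentrate falls in Group Z5.
pH 1.8 meets the Group Z5 criterion (Corrosive), so the pool pH-down solution is Group Z5.
Total Group Z5: (two 267 mL containers = 534 mL) + 353 mL + (three 136 mL containers = 408 mL) = 1.295 L.
1.295 L exceeds the road limit of 1 L for Group Z5.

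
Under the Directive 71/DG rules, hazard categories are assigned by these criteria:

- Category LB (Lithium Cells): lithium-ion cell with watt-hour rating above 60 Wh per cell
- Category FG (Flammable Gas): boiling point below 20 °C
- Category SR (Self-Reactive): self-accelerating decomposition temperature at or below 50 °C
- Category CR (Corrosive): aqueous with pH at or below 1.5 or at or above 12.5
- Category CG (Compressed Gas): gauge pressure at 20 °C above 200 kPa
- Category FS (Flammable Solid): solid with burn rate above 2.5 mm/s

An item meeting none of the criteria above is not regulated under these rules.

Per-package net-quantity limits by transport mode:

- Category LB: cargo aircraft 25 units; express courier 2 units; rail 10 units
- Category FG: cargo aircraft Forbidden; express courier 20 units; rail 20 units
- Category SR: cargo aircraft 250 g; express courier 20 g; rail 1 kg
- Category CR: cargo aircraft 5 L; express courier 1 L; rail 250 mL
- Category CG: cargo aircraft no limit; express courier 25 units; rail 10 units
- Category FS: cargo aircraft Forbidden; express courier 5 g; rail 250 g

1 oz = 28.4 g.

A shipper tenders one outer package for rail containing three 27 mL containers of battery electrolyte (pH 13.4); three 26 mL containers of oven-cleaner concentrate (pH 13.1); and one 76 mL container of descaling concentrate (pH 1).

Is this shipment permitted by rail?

Yes

pH 13.4 meets the Category CR criterion (Corrosive), so the battery electrolyte is Category CR.
The oven-cleaner concentrate has pH 13.1, which is ≥ 12.5, so it is Category CR (Corrosive).
pH 1 meets the Category CR criterion (Corrosive), so the descaling concentrate is Category CR.
Total Category CR: (three 27 mL containers = 81 mL) + (three 26 mL containers = 78 mL) + 76 mL = 235 mL.
That is within the Category CR rail limit of 250 mL.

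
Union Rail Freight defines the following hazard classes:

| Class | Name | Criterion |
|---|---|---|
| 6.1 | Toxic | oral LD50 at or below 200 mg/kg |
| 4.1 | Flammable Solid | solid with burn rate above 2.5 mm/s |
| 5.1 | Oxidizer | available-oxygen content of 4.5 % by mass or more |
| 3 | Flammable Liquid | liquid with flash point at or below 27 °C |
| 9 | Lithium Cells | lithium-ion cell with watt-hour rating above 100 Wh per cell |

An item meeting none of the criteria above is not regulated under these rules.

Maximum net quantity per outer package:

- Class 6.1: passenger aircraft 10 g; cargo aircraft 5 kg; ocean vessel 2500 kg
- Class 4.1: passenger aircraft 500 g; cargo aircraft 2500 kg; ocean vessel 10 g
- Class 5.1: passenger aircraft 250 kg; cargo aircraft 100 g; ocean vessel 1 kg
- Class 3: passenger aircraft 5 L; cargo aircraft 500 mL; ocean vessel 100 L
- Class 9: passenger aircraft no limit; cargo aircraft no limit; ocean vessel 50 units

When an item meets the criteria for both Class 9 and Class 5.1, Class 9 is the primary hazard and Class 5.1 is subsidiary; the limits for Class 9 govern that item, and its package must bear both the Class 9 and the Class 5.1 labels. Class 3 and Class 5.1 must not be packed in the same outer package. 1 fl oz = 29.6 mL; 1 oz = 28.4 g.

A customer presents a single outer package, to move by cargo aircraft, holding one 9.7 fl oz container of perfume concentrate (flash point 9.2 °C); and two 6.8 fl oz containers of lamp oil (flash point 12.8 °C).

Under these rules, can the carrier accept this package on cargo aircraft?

With flash point 9.2 °C (≤ 27 °C), the perfume concentrate falls in Class 3.
Lamp oil: flash point 12.8 °C ≤ 27 °C → Class 3 (Flammable Liquid).
Total Class 3: (one 9.7 fl oz container = 287.12 mL) + (two 6.8 fl oz containers = 402.56 mL) = 689.68 mL.
That exceeds the Class 3 cargo aircraft limit of 500 mL.

No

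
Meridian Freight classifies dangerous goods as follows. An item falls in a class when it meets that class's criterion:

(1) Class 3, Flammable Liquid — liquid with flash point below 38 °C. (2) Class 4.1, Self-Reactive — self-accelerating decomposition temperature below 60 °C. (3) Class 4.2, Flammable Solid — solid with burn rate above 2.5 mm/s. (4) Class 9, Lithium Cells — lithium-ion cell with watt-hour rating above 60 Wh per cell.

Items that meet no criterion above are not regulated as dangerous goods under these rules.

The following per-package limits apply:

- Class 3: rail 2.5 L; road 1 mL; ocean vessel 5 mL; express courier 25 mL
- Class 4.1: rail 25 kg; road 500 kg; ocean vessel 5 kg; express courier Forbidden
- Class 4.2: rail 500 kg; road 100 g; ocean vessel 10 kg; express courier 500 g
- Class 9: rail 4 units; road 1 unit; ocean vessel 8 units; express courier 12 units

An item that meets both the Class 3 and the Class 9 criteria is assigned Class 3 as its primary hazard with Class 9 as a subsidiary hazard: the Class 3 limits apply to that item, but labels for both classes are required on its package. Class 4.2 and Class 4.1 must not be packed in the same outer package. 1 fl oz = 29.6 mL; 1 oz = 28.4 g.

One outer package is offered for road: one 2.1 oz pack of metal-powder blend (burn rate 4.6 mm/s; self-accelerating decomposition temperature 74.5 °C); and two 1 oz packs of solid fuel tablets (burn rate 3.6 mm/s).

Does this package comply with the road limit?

With burn rate 4.6 mm/s (> 2.5 mm/s), the metal-powder blend falls in Class 4.2.
Burn rate 3.6 mm/s meets the Class 4.2 criterion (Flammable Solid), so the solid fuel tablets are Class 4.2.
Class 4.2 net quantity: (one 2.1 oz pack = 59.64 g) + (two 1 oz packs = 56.8 g) = 116.44 g.
116.44 g exceeds the road limit of 100 g for Class 4.2.

No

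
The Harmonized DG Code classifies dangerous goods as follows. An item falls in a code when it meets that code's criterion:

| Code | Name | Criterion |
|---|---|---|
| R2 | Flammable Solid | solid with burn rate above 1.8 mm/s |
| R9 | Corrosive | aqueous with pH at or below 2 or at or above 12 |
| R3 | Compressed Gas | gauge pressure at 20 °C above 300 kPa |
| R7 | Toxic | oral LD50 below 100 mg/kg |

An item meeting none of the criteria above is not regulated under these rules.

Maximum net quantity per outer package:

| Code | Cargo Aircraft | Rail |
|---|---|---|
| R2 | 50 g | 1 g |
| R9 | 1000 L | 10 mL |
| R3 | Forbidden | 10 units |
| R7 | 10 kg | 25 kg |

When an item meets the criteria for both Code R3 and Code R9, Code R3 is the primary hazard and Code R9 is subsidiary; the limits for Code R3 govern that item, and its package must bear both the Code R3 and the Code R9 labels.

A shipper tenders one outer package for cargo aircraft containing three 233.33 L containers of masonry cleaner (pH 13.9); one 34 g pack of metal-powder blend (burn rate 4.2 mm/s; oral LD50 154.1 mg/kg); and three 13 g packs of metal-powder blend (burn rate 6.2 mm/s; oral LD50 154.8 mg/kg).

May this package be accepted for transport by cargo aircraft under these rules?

pH 13.9 meets the Code R9 criterion (Corrosive), so the masonry cleaner is Code R9.
With burn rate 4.2 mm/s (> 1.8 mm/s), the metal-powder blend falls in Code R2.
With burn rate 6.2 mm/s (> 1.8 mm/s), the metal-powder blend falls in Code R2.
Code R2 net quantity: 34 g + (three 13 g packs = 39 g) = 73 g.
That exceeds the Code R2 cargo aircraft limit of 50 g.
Code R9 quantity: three 233.33 L containers = 699.99 L.
699.99 L is within the cargo aircraft limit of 1000 L for Code R9.

No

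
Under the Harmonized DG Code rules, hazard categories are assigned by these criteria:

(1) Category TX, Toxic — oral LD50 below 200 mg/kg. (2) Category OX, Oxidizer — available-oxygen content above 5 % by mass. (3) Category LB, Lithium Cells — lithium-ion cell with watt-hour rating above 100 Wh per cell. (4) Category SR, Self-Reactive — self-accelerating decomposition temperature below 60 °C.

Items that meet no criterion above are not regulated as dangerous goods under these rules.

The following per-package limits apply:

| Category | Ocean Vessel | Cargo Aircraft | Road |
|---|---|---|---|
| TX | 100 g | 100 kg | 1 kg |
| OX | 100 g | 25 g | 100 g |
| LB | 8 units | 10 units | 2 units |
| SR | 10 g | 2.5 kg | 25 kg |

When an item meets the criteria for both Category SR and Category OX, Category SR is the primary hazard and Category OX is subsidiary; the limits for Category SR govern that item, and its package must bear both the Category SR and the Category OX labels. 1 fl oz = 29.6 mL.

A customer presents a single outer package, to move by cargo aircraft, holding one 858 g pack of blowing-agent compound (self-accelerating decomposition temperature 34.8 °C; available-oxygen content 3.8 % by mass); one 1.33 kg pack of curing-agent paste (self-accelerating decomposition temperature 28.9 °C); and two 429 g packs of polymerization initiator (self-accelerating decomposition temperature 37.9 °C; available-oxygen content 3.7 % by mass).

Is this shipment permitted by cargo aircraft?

No

With self-accelerating decomposition temperature 34.8 °C (< 60 °C), the blowing-agent compound falls in Category SR.
Self-accelerating decomposition temperature 28.9 °C meets the Category SR criterion (Self-Reactive), so the curing-agent paste is Category SR.
With self-accelerating decomposition temperature 37.9 °C (< 60 °C), the polymerization initiator falls in Category SR.
Total Category SR: 858 g + 1.33 kg + (two 429 g packs = 858 g) = 3.046 kg.
That exceeds the Category SR cargo aircraft limit of 2.5 kg.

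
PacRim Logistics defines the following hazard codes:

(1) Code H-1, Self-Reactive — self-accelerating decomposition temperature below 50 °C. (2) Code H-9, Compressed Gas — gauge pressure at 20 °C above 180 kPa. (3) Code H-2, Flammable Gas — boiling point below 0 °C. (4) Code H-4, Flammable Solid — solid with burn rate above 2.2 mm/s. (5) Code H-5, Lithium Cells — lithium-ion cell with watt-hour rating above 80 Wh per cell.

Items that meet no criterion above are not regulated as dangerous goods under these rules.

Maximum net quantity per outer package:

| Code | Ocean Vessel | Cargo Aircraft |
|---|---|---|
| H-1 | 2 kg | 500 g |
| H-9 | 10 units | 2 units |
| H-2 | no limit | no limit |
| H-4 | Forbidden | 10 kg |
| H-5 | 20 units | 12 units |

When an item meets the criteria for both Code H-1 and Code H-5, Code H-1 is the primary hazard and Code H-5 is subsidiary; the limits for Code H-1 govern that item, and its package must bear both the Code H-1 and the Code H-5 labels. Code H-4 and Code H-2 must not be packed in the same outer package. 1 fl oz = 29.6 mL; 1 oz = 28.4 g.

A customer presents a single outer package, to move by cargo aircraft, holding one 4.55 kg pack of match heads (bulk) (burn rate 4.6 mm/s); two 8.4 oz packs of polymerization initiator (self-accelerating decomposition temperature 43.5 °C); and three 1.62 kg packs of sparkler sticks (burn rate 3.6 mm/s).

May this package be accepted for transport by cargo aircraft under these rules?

Match heads (bulk): burn rate 4.6 mm/s > 2.2 mm/s → Code H-4 (Flammable Solid).
The polymerization initiator has self-accelerating decomposition temperature 43.5 °C, which is < 50 °C, so it is Code H-1 (Self-Reactive).
Sparkler sticks: burn rate 3.6 mm/s > 2.2 mm/s → Code H-4 (Flammable Solid).
Total Code H-4: 4.55 kg + (three 1.62 kg packs = 4.86 kg) = 9.41 kg.
That is within the Code H-4 cargo aircraft limit of 10 kg.
Code H-1 quantity: two 8.4 oz packs = 477.12 g.
477.12 g is within the cargo aircraft limit of 500 g for Code H-1.
The segregation rule (Code H-4 with Code H-2) does not apply to Code H-4 with Code H-1.
Every hazard code is within its cargo aircraft limit and no segregation rule is violated.

Yes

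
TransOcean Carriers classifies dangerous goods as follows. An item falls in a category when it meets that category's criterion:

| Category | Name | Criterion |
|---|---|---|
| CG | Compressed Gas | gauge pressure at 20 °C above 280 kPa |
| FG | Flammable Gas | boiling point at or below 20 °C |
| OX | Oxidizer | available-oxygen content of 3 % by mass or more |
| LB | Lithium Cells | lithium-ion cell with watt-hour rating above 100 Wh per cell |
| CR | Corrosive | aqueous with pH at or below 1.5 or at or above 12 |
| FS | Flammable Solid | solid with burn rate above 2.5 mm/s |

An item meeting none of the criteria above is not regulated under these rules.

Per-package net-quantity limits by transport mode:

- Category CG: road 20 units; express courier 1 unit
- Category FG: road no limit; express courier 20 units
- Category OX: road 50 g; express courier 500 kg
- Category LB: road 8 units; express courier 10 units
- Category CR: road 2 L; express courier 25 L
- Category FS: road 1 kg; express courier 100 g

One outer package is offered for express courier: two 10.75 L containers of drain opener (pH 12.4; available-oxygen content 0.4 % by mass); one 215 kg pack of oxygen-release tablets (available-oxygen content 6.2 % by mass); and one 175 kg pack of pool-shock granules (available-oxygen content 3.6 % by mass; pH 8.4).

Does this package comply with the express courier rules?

With pH 12.4 (≥ 12), the drain opener falls in Category CR.
The oxygen-release tablets have available-oxygen content 6.2 % by mass, which is ≥ 3 % by mass, so they are Category OX (Oxidizer).
Pool-shock granules: available-oxygen content 3.6 % by mass ≥ 3 % by mass → Category OX (Oxidizer).
Total Category OX: 215 kg + 175 kg = 390 kg.
390 kg ≤ 500 kg (express courier limit, Category OX) — within limit.
Category CR quantity: two 10.75 L containers = 21.5 L.
That is within the Category CR express courier limit of 25 L.
Every hazard category is within its express courier limit and no segregation rule is violated.

Yes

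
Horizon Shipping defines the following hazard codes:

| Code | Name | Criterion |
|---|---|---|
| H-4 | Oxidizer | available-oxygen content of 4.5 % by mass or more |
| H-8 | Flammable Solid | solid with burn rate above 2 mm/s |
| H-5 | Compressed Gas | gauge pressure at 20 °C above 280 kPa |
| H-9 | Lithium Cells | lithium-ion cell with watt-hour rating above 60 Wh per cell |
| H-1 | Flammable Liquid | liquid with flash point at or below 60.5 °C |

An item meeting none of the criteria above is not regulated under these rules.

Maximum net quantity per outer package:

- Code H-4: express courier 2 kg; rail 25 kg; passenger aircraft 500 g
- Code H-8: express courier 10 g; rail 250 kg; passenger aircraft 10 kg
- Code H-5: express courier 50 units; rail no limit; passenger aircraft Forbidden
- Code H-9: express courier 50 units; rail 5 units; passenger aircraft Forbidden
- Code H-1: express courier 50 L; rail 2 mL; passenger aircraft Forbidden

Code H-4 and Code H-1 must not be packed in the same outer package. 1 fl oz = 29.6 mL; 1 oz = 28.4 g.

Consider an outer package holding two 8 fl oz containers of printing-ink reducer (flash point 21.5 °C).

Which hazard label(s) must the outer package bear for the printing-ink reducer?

With flash point 21.5 °C (≤ 60.5 °C), the printing-ink reducer falls in Code H-1.
Only the Code H-1 label is required.

Code H-1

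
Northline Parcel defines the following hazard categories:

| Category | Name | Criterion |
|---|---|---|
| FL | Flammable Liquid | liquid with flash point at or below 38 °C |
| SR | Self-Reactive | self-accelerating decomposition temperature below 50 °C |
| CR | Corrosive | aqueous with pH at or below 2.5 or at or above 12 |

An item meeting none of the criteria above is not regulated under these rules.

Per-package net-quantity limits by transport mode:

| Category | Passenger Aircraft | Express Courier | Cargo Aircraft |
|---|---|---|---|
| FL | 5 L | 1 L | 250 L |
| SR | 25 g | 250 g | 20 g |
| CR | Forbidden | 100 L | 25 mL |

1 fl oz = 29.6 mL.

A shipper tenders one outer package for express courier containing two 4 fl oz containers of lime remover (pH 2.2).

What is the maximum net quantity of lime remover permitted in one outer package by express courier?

100 L

Lime remover: pH 2.2 ≤ 2.5 → Category CR (Corrosive).
The express courier limit for Category CR is 100 L.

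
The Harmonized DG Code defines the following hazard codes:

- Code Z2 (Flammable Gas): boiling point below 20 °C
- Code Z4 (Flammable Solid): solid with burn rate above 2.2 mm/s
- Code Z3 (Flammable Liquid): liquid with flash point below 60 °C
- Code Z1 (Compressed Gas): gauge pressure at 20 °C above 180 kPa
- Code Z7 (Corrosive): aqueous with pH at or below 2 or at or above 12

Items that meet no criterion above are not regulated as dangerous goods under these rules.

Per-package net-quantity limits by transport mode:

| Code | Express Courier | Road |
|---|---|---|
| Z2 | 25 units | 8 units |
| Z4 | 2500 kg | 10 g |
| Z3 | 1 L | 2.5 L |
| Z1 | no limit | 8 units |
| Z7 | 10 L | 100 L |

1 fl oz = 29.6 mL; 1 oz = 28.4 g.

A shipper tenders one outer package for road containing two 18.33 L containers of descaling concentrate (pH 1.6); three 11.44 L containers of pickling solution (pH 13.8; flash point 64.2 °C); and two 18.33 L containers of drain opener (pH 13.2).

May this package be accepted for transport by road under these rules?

No

The descaling concentrate has pH 1.6, which is ≤ 2, so it is Code Z7 (Corrosive).
The pickling solution has pH 13.8, which is ≥ 12, so it is Code Z7 (Corrosive).
With pH 13.2 (≥ 12), the drain opener falls in Code Z7.
Total Code Z7: (two 18.33 L containers = 36.66 L) + (three 11.44 L containers = 34.32 L) + (two 18.33 L containers = 36.66 L) = 107.64 L.
107.64 L exceeds the road limit of 100 L for Code Z7.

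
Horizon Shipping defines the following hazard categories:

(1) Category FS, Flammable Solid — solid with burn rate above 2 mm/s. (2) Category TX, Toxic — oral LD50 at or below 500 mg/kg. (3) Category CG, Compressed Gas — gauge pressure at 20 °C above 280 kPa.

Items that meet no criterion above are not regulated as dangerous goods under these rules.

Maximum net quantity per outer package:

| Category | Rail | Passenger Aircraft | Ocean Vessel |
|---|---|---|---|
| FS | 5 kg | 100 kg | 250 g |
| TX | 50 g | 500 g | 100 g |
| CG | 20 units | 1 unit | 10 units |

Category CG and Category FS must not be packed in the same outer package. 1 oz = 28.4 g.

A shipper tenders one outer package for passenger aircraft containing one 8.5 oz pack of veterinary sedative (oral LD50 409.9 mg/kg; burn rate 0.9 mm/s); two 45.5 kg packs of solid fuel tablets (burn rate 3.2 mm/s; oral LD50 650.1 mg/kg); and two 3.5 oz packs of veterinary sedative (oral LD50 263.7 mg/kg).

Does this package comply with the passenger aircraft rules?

Oral LD50 409.9 mg/kg meets the Category TX criterion (Toxic), so the veterinary sedative is Category TX.
The solid fuel tablets have burn rate 3.2 mm/s, which is > 2 mm/s, so they are Category FS (Flammable Solid).
With oral LD50 263.7 mg/kg (≤ 500 mg/kg), the veterinary sedative falls in Category TX.
Total Category TX: (one 8.5 oz pack = 241.4 g) + (two 3.5 oz packs = 198.8 g) = 440.2 g.
440.2 g ≤ 500 g (passenger aircraft limit, Category TX) — within limit.
Category FS quantity: two 45.5 kg packs = 91 kg.
91 kg ≤ 100 kg (passenger aircraft limit, Category FS) — within limit.
The segregation rule (Category CG with Category FS) does not apply to Category TX with Category FS.
Every hazard category is within its passenger aircraft limit and no segregation rule is violated.

Yes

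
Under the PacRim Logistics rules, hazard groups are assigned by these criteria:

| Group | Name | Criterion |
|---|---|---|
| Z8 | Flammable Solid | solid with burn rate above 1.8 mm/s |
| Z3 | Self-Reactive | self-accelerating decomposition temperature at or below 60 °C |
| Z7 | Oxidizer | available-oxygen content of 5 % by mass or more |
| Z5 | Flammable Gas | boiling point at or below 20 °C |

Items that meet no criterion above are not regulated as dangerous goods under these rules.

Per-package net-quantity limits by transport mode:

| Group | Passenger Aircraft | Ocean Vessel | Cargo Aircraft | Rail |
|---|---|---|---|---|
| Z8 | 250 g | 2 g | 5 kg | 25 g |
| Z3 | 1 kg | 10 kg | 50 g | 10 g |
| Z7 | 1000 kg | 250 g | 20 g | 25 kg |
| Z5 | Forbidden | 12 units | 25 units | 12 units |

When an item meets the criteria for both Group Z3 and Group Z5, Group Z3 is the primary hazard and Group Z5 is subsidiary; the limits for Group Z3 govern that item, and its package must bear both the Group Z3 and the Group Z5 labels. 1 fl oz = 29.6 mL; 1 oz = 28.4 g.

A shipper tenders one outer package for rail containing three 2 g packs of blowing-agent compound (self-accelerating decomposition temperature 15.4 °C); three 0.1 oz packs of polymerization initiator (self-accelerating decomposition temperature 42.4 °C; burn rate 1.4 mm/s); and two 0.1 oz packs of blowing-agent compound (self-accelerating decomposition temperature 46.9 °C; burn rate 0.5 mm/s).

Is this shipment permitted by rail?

With self-accelerating decomposition temperature 15.4 °C (≤ 60 °C), the blowing-agent compound falls in Group Z3.
With self-accelerating decomposition temperature 42.4 °C (≤ 60 °C), the polymerization initiator falls in Group Z3.
Self-accelerating decomposition temperature 46.9 °C meets the Group Z3 criterion (Self-Reactive), so the blowing-agent compound is Group Z3.
Total Group Z3: (three 2 g packs = 6 g) + (three 0.1 oz packs = 8.52 g) + (two 0.1 oz packs = 5.68 g) = 20.2 g.
20.2 g exceeds the rail limit of 10 g for Group Z3.

No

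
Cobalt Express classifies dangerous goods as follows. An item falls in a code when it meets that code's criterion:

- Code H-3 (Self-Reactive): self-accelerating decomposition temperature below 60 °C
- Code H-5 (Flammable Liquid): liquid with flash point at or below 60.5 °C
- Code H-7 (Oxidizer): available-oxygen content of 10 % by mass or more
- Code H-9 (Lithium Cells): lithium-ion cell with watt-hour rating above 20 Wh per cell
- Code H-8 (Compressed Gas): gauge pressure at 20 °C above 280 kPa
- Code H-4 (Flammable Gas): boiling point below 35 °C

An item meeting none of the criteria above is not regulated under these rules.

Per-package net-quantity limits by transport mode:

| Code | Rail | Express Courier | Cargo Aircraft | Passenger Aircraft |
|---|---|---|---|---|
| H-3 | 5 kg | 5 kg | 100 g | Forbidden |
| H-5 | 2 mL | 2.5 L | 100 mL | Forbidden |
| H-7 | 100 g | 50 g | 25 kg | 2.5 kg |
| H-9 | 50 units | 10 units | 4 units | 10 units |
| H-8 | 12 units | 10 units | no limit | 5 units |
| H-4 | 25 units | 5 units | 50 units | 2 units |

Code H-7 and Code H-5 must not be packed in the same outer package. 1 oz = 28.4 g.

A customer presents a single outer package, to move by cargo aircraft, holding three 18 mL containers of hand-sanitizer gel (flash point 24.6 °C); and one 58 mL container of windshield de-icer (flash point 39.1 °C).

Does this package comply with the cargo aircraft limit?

With flash point 24.6 °C (≤ 60.5 °C), the hand-sanitizer gel falls in Code H-5.
Windshield de-icer: flash point 39.1 °C ≤ 60.5 °C → Code H-5 (Flammable Liquid).
Code H-5 net quantity: (three 18 mL containers = 54 mL) + 58 mL = 112 mL.
112 mL > 100 mL (cargo aircraft limit, Code H-5) — over the limit.

No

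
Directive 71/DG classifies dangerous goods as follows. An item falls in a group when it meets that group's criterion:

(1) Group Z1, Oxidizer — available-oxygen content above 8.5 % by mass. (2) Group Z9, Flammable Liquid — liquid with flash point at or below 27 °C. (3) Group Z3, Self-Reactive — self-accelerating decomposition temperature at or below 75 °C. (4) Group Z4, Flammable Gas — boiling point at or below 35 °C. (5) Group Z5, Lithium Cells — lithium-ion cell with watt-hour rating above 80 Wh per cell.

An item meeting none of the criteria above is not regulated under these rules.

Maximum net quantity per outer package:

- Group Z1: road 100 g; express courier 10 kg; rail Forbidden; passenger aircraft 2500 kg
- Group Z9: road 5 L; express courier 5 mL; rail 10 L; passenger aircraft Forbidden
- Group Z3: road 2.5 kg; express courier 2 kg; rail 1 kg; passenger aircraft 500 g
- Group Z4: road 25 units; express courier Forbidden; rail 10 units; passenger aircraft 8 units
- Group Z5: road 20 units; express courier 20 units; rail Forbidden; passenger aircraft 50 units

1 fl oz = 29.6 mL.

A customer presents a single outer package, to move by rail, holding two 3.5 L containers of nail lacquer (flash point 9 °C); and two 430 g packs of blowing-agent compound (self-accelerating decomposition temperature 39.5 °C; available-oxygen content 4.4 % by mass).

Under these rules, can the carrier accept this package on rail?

With flash point 9 °C (≤ 27 °C), the nail lacquer falls in Group Z9.
The blowing-agent compound has self-accelerating decomposition temperature 39.5 °C, which is ≤ 75 °C, so it is Group Z3 (Self-Reactive).
Group Z3 quantity: two 430 g packs = 860 g.
That is within the Group Z3 rail limit of 1 kg.
Group Z9 quantity: two 3.5 L containers = 7 L.
7 L ≤ 10 L (rail limit, Group Z9) — within limit.
Every hazard group is within its rail limit and no segregation rule is violated.

Yes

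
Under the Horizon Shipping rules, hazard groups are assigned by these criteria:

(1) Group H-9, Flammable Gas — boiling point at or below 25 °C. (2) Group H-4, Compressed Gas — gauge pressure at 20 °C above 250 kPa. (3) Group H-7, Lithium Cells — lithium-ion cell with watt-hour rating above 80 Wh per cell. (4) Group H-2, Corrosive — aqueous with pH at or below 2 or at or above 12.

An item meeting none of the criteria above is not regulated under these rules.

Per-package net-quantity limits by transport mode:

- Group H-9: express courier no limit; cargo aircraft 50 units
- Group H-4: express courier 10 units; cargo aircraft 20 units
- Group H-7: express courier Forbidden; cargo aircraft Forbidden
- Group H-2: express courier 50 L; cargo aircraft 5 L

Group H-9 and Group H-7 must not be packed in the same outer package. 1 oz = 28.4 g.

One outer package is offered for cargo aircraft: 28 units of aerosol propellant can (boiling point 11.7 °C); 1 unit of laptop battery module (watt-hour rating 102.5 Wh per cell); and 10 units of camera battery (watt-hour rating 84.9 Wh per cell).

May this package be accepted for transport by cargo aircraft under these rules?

No

With boiling point 11.7 °C (≤ 25 °C), the aerosol propellant can falls in Group H-9.
The laptop battery module has watt-hour rating 102.5 Wh per cell, which is > 80 Wh per cell, so it is Group H-7 (Lithium Cells).
Watt-hour rating 84.9 Wh per cell meets the Group H-7 criterion (Lithium Cells), so the camera battery is Group H-7.
Group H-9 quantity: 28 units.
28 units ≤ 50 units (cargo aircraft limit, Group H-9) — within limit.
Group H-7 net quantity: 1 unit + 10 units = 11 units.
Group H-7 is Forbidden by cargo aircraft.
Group H-9 and Group H-7 may not share an outer package.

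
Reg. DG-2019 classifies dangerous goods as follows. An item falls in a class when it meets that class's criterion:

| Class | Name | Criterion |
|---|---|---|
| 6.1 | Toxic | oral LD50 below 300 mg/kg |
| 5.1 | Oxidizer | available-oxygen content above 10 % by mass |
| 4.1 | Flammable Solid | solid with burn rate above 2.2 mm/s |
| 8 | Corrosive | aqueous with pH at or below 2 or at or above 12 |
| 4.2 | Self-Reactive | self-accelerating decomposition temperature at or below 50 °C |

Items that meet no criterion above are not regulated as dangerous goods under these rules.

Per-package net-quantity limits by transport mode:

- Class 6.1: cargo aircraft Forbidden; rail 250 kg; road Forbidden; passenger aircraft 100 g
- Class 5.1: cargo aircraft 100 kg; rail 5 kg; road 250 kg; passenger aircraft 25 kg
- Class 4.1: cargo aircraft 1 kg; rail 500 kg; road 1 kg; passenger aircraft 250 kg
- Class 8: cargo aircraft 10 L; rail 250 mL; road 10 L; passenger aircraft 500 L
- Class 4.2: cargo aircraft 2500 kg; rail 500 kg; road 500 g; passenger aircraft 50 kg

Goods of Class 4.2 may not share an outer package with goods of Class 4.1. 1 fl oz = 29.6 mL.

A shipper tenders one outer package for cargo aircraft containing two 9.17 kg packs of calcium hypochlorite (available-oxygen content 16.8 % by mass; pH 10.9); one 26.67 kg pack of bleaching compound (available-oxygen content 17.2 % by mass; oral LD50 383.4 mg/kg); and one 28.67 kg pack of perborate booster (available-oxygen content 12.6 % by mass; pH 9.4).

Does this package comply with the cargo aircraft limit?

Yes

With available-oxygen content 16.8 % by mass (> 10 % by mass), the calcium hypochlorite falls in Class 5.1.
The bleaching compound has available-oxygen content 17.2 % by mass, which is > 10 % by mass, so it is Class 5.1 (Oxidizer).
Perborate booster: available-oxygen content 12.6 % by mass > 10 % by mass → Class 5.1 (Oxidizer).
Class 5.1 net quantity: (two 9.17 kg packs = 18.34 kg) + 26.67 kg + 28.67 kg = 73.68 kg.
73.68 kg ≤ 100 kg (cargo aircraft limit, Class 5.1) — within limit.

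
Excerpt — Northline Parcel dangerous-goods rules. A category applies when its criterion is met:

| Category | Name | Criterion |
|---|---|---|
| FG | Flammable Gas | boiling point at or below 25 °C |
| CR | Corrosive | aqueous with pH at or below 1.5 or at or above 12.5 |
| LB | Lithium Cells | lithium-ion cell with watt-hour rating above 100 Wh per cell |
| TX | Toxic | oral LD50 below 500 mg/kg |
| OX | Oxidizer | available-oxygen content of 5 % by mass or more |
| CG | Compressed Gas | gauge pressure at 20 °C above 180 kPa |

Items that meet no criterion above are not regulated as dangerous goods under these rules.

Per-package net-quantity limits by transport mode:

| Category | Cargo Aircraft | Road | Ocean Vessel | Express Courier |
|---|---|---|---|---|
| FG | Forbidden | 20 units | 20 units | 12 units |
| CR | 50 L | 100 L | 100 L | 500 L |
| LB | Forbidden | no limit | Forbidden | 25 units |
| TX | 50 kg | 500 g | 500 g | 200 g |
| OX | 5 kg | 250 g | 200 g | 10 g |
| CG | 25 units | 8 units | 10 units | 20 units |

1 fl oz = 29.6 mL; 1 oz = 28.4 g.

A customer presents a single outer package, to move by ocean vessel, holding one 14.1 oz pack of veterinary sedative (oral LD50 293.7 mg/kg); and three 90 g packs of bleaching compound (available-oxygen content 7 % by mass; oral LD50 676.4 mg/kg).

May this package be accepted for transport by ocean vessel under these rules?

Oral LD50 293.7 mg/kg meets the Category TX criterion (Toxic), so the veterinary sedative is Category TX.
Available-oxygen content 7 % by mass meets the Category OX criterion (Oxidizer), so the bleaching compound is Category OX.
Category OX quantity: three 90 g packs = 270 g.
270 g > 200 g (ocean vessel limit, Category OX) — over the limit.
Category TX quantity: one 14.1 oz pack = 400.44 g.
400.44 g is within the ocean vessel limit of 500 g for Category TX.

No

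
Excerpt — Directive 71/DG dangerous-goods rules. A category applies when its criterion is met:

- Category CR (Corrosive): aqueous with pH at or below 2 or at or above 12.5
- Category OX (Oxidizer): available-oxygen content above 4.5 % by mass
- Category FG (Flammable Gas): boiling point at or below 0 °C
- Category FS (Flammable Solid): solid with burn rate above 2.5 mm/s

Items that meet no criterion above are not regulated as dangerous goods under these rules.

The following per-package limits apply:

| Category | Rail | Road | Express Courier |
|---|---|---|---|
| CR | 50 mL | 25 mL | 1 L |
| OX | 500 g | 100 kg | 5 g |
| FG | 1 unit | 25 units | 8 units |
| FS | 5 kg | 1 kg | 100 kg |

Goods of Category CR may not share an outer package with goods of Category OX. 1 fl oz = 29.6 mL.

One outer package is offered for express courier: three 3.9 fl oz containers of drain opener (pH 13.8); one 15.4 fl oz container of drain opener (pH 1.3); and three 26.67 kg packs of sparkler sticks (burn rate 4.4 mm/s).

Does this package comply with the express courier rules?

pH 13.8 meets the Category CR criterion (Corrosive), so the drain opener is Category CR.
Drain opener: pH 1.3 ≤ 2 → Category CR (Corrosive).
The sparkler sticks have burn rate 4.4 mm/s, which is > 2.5 mm/s, so they are Category FS (Flammable Solid).
Total Category CR: (three 3.9 fl oz containers = 346.32 mL) + (one 15.4 fl oz container = 455.84 mL) = 802.16 mL.
That is within the Category CR express courier limit of 1 L.
Category FS quantity: three 26.67 kg packs = 80.01 kg.
80.01 kg is within the express courier limit of 100 kg for Category FS.
The segregation rule (Category CR with Category OX) does not apply to Category CR with Category FS.
Every hazard category is within its express courier limit and no segregation rule is violated.

Yes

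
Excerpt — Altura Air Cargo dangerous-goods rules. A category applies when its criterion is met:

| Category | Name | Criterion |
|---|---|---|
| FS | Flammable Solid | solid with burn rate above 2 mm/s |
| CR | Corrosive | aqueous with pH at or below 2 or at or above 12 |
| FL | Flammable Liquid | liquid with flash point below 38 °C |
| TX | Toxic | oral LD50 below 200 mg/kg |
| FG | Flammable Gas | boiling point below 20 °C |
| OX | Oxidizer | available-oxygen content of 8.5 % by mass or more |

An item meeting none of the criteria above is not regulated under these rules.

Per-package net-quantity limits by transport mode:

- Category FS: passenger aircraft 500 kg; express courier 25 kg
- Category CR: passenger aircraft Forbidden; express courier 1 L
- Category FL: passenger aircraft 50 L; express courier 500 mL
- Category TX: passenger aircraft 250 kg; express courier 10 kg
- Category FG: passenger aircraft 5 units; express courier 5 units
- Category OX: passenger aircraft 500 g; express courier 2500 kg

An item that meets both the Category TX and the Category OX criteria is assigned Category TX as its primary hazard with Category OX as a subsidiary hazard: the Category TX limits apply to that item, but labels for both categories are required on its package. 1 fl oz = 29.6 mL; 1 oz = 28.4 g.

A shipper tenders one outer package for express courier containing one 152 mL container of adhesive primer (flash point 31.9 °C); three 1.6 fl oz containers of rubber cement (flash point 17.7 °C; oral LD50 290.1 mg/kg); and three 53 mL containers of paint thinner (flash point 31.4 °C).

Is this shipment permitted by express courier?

The adhesive primer has flash point 31.9 °C, which is < 38 °C, so it is Category FL (Flammable Liquid).
The rubber cement has flash point 17.7 °C, which is < 38 °C, so it is Category FL (Flammable Liquid).
The paint thinner has flash point 31.4 °C, which is < 38 °C, so it is Category FL (Flammable Liquid).
Category FL net quantity: 152 mL + (three 1.6 fl oz containers = 142.08 mL) + (three 53 mL containers = 159 mL) = 453.08 mL.
453.08 mL ≤ 500 mL (express courier limit, Category FL) — within limit.

Yes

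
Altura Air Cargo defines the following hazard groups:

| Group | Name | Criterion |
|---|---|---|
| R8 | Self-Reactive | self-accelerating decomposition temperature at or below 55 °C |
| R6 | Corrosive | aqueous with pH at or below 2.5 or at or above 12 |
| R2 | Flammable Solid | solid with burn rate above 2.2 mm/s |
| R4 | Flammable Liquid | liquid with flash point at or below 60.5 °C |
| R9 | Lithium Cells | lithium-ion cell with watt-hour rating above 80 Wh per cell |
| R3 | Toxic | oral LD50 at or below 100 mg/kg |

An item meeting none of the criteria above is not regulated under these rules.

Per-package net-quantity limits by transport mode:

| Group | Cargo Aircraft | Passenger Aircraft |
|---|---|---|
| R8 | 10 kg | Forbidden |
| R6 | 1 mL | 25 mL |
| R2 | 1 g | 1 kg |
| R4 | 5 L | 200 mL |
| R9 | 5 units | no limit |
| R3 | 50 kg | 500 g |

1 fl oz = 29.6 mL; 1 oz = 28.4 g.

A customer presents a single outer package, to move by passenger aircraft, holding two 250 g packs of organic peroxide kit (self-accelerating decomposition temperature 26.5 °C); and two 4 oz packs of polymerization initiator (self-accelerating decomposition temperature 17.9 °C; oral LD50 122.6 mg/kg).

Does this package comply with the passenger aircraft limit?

Self-accelerating decomposition temperature 26.5 °C meets the Group R8 criterion (Self-Reactive), so the organic peroxide kit is Group R8.
Polymerization initiator: self-accelerating decomposition temperature 17.9 °C ≤ 55 °C → Group R8 (Self-Reactive).
Total Group R8: (two 250 g packs = 500 g) + (two 4 oz packs = 227.2 g) = 727.2 g.
By passenger aircraft, Group R8 is Forbidden regardless of quantity.

No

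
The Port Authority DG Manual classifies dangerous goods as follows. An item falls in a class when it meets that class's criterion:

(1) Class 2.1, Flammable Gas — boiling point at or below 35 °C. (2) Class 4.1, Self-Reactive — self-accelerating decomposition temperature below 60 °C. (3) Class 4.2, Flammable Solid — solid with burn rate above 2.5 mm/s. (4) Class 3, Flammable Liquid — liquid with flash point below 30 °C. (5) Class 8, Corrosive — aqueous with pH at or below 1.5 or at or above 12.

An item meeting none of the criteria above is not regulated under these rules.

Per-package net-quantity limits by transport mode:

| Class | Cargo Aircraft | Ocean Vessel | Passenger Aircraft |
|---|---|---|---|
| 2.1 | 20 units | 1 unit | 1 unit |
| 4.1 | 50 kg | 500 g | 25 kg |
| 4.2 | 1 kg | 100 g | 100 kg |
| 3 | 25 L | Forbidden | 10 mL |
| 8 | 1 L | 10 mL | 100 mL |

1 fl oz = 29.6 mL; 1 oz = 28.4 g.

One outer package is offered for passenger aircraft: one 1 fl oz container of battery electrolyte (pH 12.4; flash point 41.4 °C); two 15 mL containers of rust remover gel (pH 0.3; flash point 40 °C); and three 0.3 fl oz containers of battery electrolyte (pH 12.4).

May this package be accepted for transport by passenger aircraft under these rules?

Battery electrolyte: pH 12.4 ≥ 12 → Class 8 (Corrosive).
Rust remover gel: pH 0.3 ≤ 1.5 → Class 8 (Corrosive).
pH 12.4 meets the Class 8 criterion (Corrosive), so the battery electrolyte is Class 8.
Class 8 net quantity: (one 1 fl oz container = 29.6 mL) + (two 15 mL containers = 30 mL) + (three 0.3 fl oz containers = 26.64 mL) = 86.24 mL.
86.24 mL ≤ 100 mL (passenger aircraft limit, Class 8) — within limit.

Yes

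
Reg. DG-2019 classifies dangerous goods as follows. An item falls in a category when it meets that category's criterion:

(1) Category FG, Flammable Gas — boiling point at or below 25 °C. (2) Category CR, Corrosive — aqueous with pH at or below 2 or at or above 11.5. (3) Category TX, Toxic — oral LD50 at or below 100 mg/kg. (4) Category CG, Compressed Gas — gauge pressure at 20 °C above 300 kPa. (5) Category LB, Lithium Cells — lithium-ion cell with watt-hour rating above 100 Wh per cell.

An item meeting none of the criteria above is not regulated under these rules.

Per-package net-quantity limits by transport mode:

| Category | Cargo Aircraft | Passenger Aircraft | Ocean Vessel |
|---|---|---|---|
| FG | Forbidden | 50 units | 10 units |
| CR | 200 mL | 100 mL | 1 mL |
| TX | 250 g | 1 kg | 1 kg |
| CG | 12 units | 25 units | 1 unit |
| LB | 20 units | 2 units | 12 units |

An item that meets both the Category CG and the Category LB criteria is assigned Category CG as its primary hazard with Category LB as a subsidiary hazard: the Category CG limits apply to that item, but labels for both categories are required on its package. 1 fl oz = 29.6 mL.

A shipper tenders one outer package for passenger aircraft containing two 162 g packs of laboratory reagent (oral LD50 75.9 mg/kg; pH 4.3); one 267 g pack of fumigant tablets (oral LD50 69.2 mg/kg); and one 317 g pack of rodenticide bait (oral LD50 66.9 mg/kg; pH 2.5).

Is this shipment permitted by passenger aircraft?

Oral LD50 75.9 mg/kg meets the Category TX criterion (Toxic), so the laboratory reagent is Category TX.
The fumigant tablets have oral LD50 69.2 mg/kg, which is ≤ 100 mg/kg, so they are Category TX (Toxic).
Oral LD50 66.9 mg/kg meets the Category TX criterion (Toxic), so the rodenticide bait is Category TX.
Total Category TX: (two 162 g packs = 324 g) + 267 g + 317 g = 908 g.
908 g ≤ 1 kg (passenger aircraft limit, Category TX) — within limit.

Yes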